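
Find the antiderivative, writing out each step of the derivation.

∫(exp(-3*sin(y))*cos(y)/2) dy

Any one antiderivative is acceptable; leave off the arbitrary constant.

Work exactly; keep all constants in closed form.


Step 1. Substitute u = sin(y), turning ∫(exp(-3*sin(y))*cos(y)/2) dy into ∫(exp(-3*u)/2) du: now ∫(exp(-3*u)/2) du.
Step 2. Evaluate the standard form: now -exp(-3*u)/6.
Step 3. Substitute back u = sin(y): now -exp(-3*sin(y))/6.
Answer: -exp(-3*sin(y))/6.


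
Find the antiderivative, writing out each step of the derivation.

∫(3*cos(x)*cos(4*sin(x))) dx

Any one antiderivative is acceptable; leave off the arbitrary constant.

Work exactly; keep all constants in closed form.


Step 1. Substitute u = sin(x), turning ∫(3*cos(x)*cos(4*sin(x))) dx into ∫(3*cos(4*u)) du: now ∫(3*cos(4*u)) du.
Step 2. Evaluate the standard form: now 3*sin(4*u)/4.
Step 3. Substitute back u = sin(x): now 3*sin(4*sin(x))/4.
Answer: 3*sin(4*sin(x))/4.


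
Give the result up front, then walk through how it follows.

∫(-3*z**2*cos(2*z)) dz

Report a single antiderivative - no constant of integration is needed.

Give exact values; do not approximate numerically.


The answer is -3*z**2*sin(2*z)/2 - 3*z*cos(2*z)/2 + 3*sin(2*z)/4.
Step 1. Integrate ∫(-3*z**2*cos(2*z)) dz by parts with u = z**2, dv = (-3*cos(2*z)) dz, so v = -3*sin(2*z)/2: now -3*z**2*sin(2*z)/2 + ∫(3*z*sin(2*z)) dz.
Step 2. Integrate ∫(3*z*sin(2*z)) dz by parts with u = z, dv = (3*sin(2*z)) dz, so v = -3*cos(2*z)/2: now -3*z**2*sin(2*z)/2 - 3*z*cos(2*z)/2 + ∫(3*cos(2*z)/2) dz.
Step 3. Evaluate the standard form: now -3*z**2*sin(2*z)/2 - 3*z*cos(2*z)/2 + 3*sin(2*z)/4.
Answer: -3*z**2*sin(2*z)/2 - 3*z*cos(2*z)/2 + 3*sin(2*z)/4.


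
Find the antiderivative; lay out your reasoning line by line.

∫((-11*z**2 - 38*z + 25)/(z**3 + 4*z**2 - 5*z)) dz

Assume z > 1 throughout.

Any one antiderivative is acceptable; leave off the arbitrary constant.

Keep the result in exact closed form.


Step 1. Decompose ∫((-11*z**2 - 38*z + 25)/(z**3 + 4*z**2 - 5*z)) dz by partial fractions, (-11*z**2 - 38*z + 25)/(z**3 + 4*z**2 - 5*z) = -2/(z + 5) - 4/(z - 1) - 5/z: now ∫(-5/z) dz + ∫(-4/(z - 1)) dz + ∫(-2/(z + 5)) dz.
Step 2. Evaluate the standard form [assuming z > 0]: now -5*log(z) + ∫(-4/(z - 1)) dz + ∫(-2/(z + 5)) dz.
Step 3. Evaluate the standard form [assuming z > -5]: now -5*log(z) - 2*log(z + 5) + ∫(-4/(z - 1)) dz.
Step 4. Evaluate the standard form [assuming z > 1]: now -5*log(z) - 4*log(z - 1) - 2*log(z + 5).
Answer: -5*log(z) - 4*log(z - 1) - 2*log(z + 5).


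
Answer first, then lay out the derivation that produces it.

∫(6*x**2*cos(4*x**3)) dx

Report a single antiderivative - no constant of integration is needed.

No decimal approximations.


The answer is sin(4*x**3)/2.
Step 1. Substitute u = x**3, turning ∫(6*x**2*cos(4*x**3)) dx into ∫(2*cos(4*u)) du: now ∫(2*cos(4*u)) du.
Step 2. Evaluate the standard form: now sin(4*u)/2.
Step 3. Substitute back u = x**3: now sin(4*x**3)/2.
Answer: sin(4*x**3)/2.


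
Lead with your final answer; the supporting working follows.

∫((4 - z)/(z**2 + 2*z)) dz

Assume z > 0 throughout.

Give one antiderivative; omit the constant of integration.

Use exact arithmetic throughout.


The answer is 2*log(z) - 3*log(z + 2).
Step 1. Decompose ∫((4 - z)/(z**2 + 2*z)) dz by partial fractions, (4 - z)/(z**2 + 2*z) = -3/(z + 2) + 2/z: now ∫(2/z) dz + ∫(-3/(z + 2)) dz.
Step 2. Evaluate the standard form [assuming z > -2]: now -3*log(z + 2) + ∫(2/z) dz.
Step 3. Evaluate the standard form [assuming z > 0]: now 2*log(z) - 3*log(z + 2).
Answer: 2*log(z) - 3*log(z + 2).


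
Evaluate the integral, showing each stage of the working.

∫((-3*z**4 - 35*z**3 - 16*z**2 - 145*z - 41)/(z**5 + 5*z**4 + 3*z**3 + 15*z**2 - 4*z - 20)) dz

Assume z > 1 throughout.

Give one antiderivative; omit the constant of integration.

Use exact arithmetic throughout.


Step 1. Decompose ∫((-3*z**4 - 35*z**3 - 16*z**2 - 145*z - 41)/(z**5 + 5*z**4 + 3*z**3 + 15*z**2 - 4*z - 20)) dz by partial fractions, (-3*z**4 - 35*z**3 - 16*z**2 - 145*z - 41)/(z**5 + 5*z**4 + 3*z**3 + 15*z**2 - 4*z - 20) = 1/(z**2 + 4) + 4/(z + 5) - 3/(z + 1) - 4/(z - 1): now ∫(-4/(z - 1)) dz + ∫(-3/(z + 1)) dz + ∫(4/(z + 5)) dz + ∫(1/(z**2 + 4)) dz.
Step 2. Evaluate the standard form [assuming z > -5]: now 4*log(z + 5) + ∫(-4/(z - 1)) dz + ∫(-3/(z + 1)) dz + ∫(1/(z**2 + 4)) dz.
Step 3. Evaluate the standard form [assuming z > 1]: now -4*log(z - 1) + 4*log(z + 5) + ∫(-3/(z + 1)) dz + ∫(1/(z**2 + 4)) dz.
Step 4. Evaluate the standard form [assuming z > -1]: now -4*log(z - 1) - 3*log(z + 1) + 4*log(z + 5) + ∫(1/(z**2 + 4)) dz.
Step 5. Evaluate the standard form: now -4*log(z - 1) - 3*log(z + 1) + 4*log(z + 5) + atan(z/2)/2.
Answer: -4*log(z - 1) - 3*log(z + 1) + 4*log(z + 5) + atan(z/2)/2.


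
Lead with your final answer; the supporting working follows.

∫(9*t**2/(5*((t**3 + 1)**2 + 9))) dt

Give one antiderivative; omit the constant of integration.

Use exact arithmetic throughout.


The answer is atan(t**3/3 + 1/3)/5.
Step 1. Substitute u = t**3 + 1, turning ∫(9*t**2/(5*((t**3 + 1)**2 + 9))) dt into ∫(3/(5*(u**2 + 9))) du: now ∫(3/(5*(u**2 + 9))) du.
Step 2. Evaluate the standard form: now atan(u/3)/5.
Step 3. Substitute back u = t**3 + 1: now atan(t**3/3 + 1/3)/5.
Answer: atan(t**3/3 + 1/3)/5.


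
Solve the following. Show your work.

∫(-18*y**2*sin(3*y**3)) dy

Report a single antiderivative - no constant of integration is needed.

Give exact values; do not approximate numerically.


Step 1. Substitute u = y**3, turning ∫(-18*y**2*sin(3*y**3)) dy into ∫(-6*sin(3*u)) du: now ∫(-6*sin(3*u)) du.
Step 2. Evaluate the standard form: now 2*cos(3*u).
Step 3. Substitute back u = y**3: now 2*cos(3*y**3).
Answer: 2*cos(3*y**3).


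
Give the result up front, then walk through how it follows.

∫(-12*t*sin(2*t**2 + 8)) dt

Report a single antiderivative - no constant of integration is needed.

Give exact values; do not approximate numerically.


The answer is 3*cos(2*t**2 + 8).
Step 1. Substitute u = t**2 + 4, turning ∫(-12*t*sin(2*t**2 + 8)) dt into ∫(-6*sin(2*u)) du: now ∫(-6*sin(2*u)) du.
Step 2. Evaluate the standard form: now 3*cos(2*u).
Step 3. Substitute back u = t**2 + 4: now 3*cos(2*t**2 + 8).
Answer: 3*cos(2*t**2 + 8).


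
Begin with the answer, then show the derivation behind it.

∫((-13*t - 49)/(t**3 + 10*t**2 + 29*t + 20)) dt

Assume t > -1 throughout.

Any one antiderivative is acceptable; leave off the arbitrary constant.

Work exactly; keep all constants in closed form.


The answer is -3*log(t + 1) - log(t + 4) + 4*log(t + 5).
Step 1. Decompose ∫((-13*t - 49)/(t**3 + 10*t**2 + 29*t + 20)) dt by partial fractions, (-13*t - 49)/(t**3 + 10*t**2 + 29*t + 20) = 4/(t + 5) - 1/(t + 4) - 3/(t + 1): now ∫(-3/(t + 1)) dt + ∫(-1/(t + 4)) dt + ∫(4/(t + 5)) dt.
Step 2. Evaluate the standard form [assuming t > -1]: now -3*log(t + 1) + ∫(-1/(t + 4)) dt + ∫(4/(t + 5)) dt.
Step 3. Evaluate the standard form [assuming t > -5]: now -3*log(t + 1) + 4*log(t + 5) + ∫(-1/(t + 4)) dt.
Step 4. Evaluate the standard form [assuming t > -4]: now -3*log(t + 1) - log(t + 4) + 4*log(t + 5).
Answer: -3*log(t + 1) - log(t + 4) + 4*log(t + 5).


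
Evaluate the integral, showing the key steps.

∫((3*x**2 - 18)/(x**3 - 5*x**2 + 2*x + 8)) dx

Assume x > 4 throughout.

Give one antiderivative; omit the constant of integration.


Step 1. Decompose ∫((3*x**2 - 18)/(x**3 - 5*x**2 + 2*x + 8)) dx by partial fractions, (3*x**2 - 18)/(x**3 - 5*x**2 + 2*x + 8) = -1/(x + 1) + 1/(x - 2) + 3/(x - 4): now ∫(3/(x - 4)) dx + ∫(1/(x - 2)) dx + ∫(-1/(x + 1)) dx.
Step 2. Evaluate the standard form [assuming x > -1]: now -log(x + 1) + ∫(3/(x - 4)) dx + ∫(1/(x - 2)) dx.
Step 3. Evaluate the standard form [assuming x > 4]: now 3*log(x - 4) - log(x + 1) + ∫(1/(x - 2)) dx.
Step 4. Evaluate the standard form [assuming x > 2]: now 3*log(x - 4) + log(x - 2) - log(x + 1).
Answer: 3*log(x - 4) + log(x - 2) - log(x + 1).


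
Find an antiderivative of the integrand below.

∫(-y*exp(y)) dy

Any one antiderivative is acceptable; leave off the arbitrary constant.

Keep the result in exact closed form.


Answer: -y*exp(y) + exp(y).


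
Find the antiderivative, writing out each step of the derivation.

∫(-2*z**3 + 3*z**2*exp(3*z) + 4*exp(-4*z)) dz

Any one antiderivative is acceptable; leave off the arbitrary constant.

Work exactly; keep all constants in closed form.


Step 1. Rewrite: now ∫(-2*z**3) dz + ∫(3*z**2*exp(3*z)) dz + ∫(4*exp(-4*z)) dz.
Step 2. Evaluate the standard form: now ∫(-2*z**3) dz + ∫(3*z**2*exp(3*z)) dz - exp(-4*z).
Step 3. Evaluate the standard form: now -z**4/2 + ∫(3*z**2*exp(3*z)) dz - exp(-4*z).
Step 4. Integrate ∫(3*z**2*exp(3*z)) dz by parts with u = z**2, dv = (3*exp(3*z)) dz, so v = exp(3*z): now -z**4/2 + z**2*exp(3*z) + ∫(-2*z*exp(3*z)) dz - exp(-4*z).
Step 5. Integrate ∫(-2*z*exp(3*z)) dz by parts with u = z, dv = (-2*exp(3*z)) dz, so v = -2*exp(3*z)/3: now -z**4/2 + z**2*exp(3*z) - 2*z*exp(3*z)/3 + ∫(2*exp(3*z)/3) dz - exp(-4*z).
Step 6. Evaluate the standard form: now -z**4/2 + z**2*exp(3*z) - 2*z*exp(3*z)/3 + 2*exp(3*z)/9 - exp(-4*z).
Answer: -z**4/2 + z**2*exp(3*z) - 2*z*exp(3*z)/3 + 2*exp(3*z)/9 - exp(-4*z).


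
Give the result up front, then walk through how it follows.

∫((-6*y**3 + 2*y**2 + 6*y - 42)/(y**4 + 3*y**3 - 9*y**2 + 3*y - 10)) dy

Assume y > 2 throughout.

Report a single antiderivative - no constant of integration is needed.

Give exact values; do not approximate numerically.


The answer is -2*log(y - 2) - 4*log(y + 5) + 4*atan(y).
Step 1. Decompose ∫((-6*y**3 + 2*y**2 + 6*y - 42)/(y**4 + 3*y**3 - 9*y**2 + 3*y - 10)) dy by partial fractions, (-6*y**3 + 2*y**2 + 6*y - 42)/(y**4 + 3*y**3 - 9*y**2 + 3*y - 10) = 4/(y**2 + 1) - 4/(y + 5) - 2/(y - 2): now ∫(-2/(y - 2)) dy + ∫(-4/(y + 5)) dy + ∫(4/(y**2 + 1)) dy.
Step 2. Evaluate the standard form [assuming y > -5]: now -4*log(y + 5) + ∫(-2/(y - 2)) dy + ∫(4/(y**2 + 1)) dy.
Step 3. Evaluate the standard form [assuming y > 2]: now -2*log(y - 2) - 4*log(y + 5) + ∫(4/(y**2 + 1)) dy.
Step 4. Evaluate the standard form: now -2*log(y - 2) - 4*log(y + 5) + 4*atan(y).
Answer: -2*log(y - 2) - 4*log(y + 5) + 4*atan(y).


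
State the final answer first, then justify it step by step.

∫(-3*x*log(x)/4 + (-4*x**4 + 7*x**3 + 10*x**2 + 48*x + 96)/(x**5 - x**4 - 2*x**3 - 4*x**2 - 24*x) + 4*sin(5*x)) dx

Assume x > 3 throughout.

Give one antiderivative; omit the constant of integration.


The answer is -3*x**2*log(x)/8 + 3*x**2/16 - 4*log(x) + log(x - 3) - log(x + 2) - 4*cos(5*x)/5 - atan(x/2).
Step 1. Rewrite: now ∫(-3*x*log(x)/4) dx + ∫((-4*x**4 + 7*x**3 + 10*x**2 + 48*x + 96)/(x**5 - x**4 - 2*x**3 - 4*x**2 - 24*x)) dx + ∫(4*sin(5*x)) dx.
Step 2. Decompose ∫((-4*x**4 + 7*x**3 + 10*x**2 + 48*x + 96)/(x**5 - x**4 - 2*x**3 - 4*x**2 - 24*x)) dx by partial fractions, (-4*x**4 + 7*x**3 + 10*x**2 + 48*x + 96)/(x**5 - x**4 - 2*x**3 - 4*x**2 - 24*x) = -2/(x**2 + 4) - 1/(x + 2) + 1/(x - 3) - 4/x: now ∫(-4/x) dx + ∫(-3*x*log(x)/4) dx + ∫(1/(x - 3)) dx + ∫(-1/(x + 2)) dx + ∫(-2/(x**2 + 4)) dx + ∫(4*sin(5*x)) dx.
Step 3. Evaluate the standard form [assuming x > 0]: now -4*log(x) + ∫(-3*x*log(x)/4) dx + ∫(1/(x - 3)) dx + ∫(-1/(x + 2)) dx + ∫(-2/(x**2 + 4)) dx + ∫(4*sin(5*x)) dx.
Step 4. Evaluate the standard form [assuming x > 3]: now -4*log(x) + log(x - 3) + ∫(-3*x*log(x)/4) dx + ∫(-1/(x + 2)) dx + ∫(-2/(x**2 + 4)) dx + ∫(4*sin(5*x)) dx.
Step 5. Evaluate the standard form [assuming x > -2]: now -4*log(x) + log(x - 3) - log(x + 2) + ∫(-3*x*log(x)/4) dx + ∫(-2/(x**2 + 4)) dx + ∫(4*sin(5*x)) dx.
Step 6. Evaluate the standard form: now -4*log(x) + log(x - 3) - log(x + 2) - atan(x/2) + ∫(-3*x*log(x)/4) dx + ∫(4*sin(5*x)) dx.
Step 7. Integrate ∫(-3*x*log(x)/4) dx by parts with u = log(x), dv = (-3*x/4) dx, so v = -3*x**2/8 [assuming x > 0]: now -3*x**2*log(x)/8 - 4*log(x) + log(x - 3) - log(x + 2) - atan(x/2) + ∫(3*x/8) dx + ∫(4*sin(5*x)) dx.
Step 8. Evaluate the standard form: now -3*x**2*log(x)/8 + 3*x**2/16 - 4*log(x) + log(x - 3) - log(x + 2) - atan(x/2) + ∫(4*sin(5*x)) dx.
Step 9. Evaluate the standard form: now -3*x**2*log(x)/8 + 3*x**2/16 - 4*log(x) + log(x - 3) - log(x + 2) - 4*cos(5*x)/5 - atan(x/2).
Answer: -3*x**2*log(x)/8 + 3*x**2/16 - 4*log(x) + log(x - 3) - log(x + 2) - 4*cos(5*x)/5 - atan(x/2).


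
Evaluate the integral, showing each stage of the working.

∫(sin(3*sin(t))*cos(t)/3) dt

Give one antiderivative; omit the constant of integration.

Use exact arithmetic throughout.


Step 1. Substitute u = sin(t), turning ∫(sin(3*sin(t))*cos(t)/3) dt into ∫(sin(3*u)/3) du: now ∫(sin(3*u)/3) du.
Step 2. Evaluate the standard form: now -cos(3*u)/9.
Step 3. Substitute back u = sin(t): now -cos(3*sin(t))/9.
Answer: -cos(3*sin(t))/9.


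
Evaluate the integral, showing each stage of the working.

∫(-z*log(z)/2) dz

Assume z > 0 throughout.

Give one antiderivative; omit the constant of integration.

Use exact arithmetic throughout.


Step 1. Integrate ∫(-z*log(z)/2) dz by parts with u = log(z), dv = (-z/2) dz, so v = -z**2/4 [assuming z > 0]: now -z**2*log(z)/4 + ∫(z/4) dz.
Step 2. Evaluate the standard form: now -z**2*log(z)/4 + z**2/8.
Answer: -z**2*log(z)/4 + z**2/8.


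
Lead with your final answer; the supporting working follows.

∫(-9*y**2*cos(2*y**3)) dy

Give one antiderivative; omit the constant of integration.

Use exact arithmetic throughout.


The answer is -3*sin(2*y**3)/2.
Step 1. Substitute u = y**3, turning ∫(-9*y**2*cos(2*y**3)) dy into ∫(-3*cos(2*u)) du: now ∫(-3*cos(2*u)) du.
Step 2. Evaluate the standard form: now -3*sin(2*u)/2.
Step 3. Substitute back u = y**3: now -3*sin(2*y**3)/2.
Answer: -3*sin(2*y**3)/2.


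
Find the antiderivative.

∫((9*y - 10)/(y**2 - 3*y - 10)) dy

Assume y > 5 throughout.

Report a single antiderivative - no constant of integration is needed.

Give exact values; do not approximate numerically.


Answer: 5*log(y - 5) + 4*log(y + 2).


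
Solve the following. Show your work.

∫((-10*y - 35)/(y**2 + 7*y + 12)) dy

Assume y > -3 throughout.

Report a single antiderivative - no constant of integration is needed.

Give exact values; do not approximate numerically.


Step 1. Decompose ∫((-10*y - 35)/(y**2 + 7*y + 12)) dy by partial fractions, (-10*y - 35)/(y**2 + 7*y + 12) = -5/(y + 4) - 5/(y + 3): now ∫(-5/(y + 3)) dy + ∫(-5/(y + 4)) dy.
Step 2. Evaluate the standard form [assuming y > -3]: now -5*log(y + 3) + ∫(-5/(y + 4)) dy.
Step 3. Evaluate the standard form [assuming y > -4]: now -5*log(y + 3) - 5*log(y + 4).
Answer: -5*log(y + 3) - 5*log(y + 4).


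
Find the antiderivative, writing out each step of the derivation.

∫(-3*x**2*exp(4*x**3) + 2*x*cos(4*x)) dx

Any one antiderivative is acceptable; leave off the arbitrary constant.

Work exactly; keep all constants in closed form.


Step 1. Rewrite: now ∫(2*x*cos(4*x)) dx + ∫(-3*x**2*exp(4*x**3)) dx.
Step 2. Substitute u = x**3, turning ∫(-3*x**2*exp(4*x**3)) dx into ∫(-exp(4*u)) du: now ∫(2*x*cos(4*x)) dx + ∫(-exp(4*u)) du.
Step 3. Evaluate the standard form: now -exp(4*u)/4 + ∫(2*x*cos(4*x)) dx.
Step 4. Substitute back u = x**3: now -exp(4*x**3)/4 + ∫(2*x*cos(4*x)) dx.
Step 5. Integrate ∫(2*x*cos(4*x)) dx by parts with u = x, dv = (2*cos(4*x)) dx, so v = sin(4*x)/2: now x*sin(4*x)/2 - exp(4*x**3)/4 + ∫(-sin(4*x)/2) dx.
Step 6. Evaluate the standard form: now x*sin(4*x)/2 - exp(4*x**3)/4 + cos(4*x)/8.
Answer: x*sin(4*x)/2 - exp(4*x**3)/4 + cos(4*x)/8.


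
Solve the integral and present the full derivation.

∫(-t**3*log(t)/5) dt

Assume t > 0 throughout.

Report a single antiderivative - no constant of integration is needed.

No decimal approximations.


Step 1. Integrate ∫(-t**3*log(t)/5) dt by parts with u = log(t), dv = (-t**3/5) dt, so v = -t**4/20 [assuming t > 0]: now -t**4*log(t)/20 + ∫(t**3/20) dt.
Step 2. Evaluate the standard form: now -t**4*log(t)/20 + t**4/80.
Answer: -t**4*log(t)/20 + t**4/80.


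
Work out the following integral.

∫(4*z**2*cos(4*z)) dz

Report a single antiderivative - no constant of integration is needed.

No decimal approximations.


Answer: z**2*sin(4*z) + z*cos(4*z)/2 - sin(4*z)/8.


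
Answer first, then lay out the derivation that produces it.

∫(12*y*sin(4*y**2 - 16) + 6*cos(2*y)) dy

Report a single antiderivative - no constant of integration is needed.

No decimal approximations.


The answer is 3*sin(2*y) - 3*cos(4*y**2 - 16)/2.
Step 1. Rewrite: now ∫(12*y*sin(4*y**2 - 16)) dy + ∫(6*cos(2*y)) dy.
Step 2. Substitute u = y**2 - 4, turning ∫(12*y*sin(4*y**2 - 16)) dy into ∫(6*sin(4*u)) du: now ∫(6*sin(4*u)) du + ∫(6*cos(2*y)) dy.
Step 3. Evaluate the standard form: now -3*cos(4*u)/2 + ∫(6*cos(2*y)) dy.
Step 4. Substitute back u = y**2 - 4: now -3*cos(4*y**2 - 16)/2 + ∫(6*cos(2*y)) dy.
Step 5. Evaluate the standard form: now 3*sin(2*y) - 3*cos(4*y**2 - 16)/2.
Answer: 3*sin(2*y) - 3*cos(4*y**2 - 16)/2.


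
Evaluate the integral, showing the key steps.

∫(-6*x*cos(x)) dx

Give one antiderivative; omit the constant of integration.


Step 1. Integrate ∫(-6*x*cos(x)) dx by parts with u = x, dv = (-6*cos(x)) dx, so v = -6*sin(x): now -6*x*sin(x) + ∫(6*sin(x)) dx.
Step 2. Evaluate the standard form: now -6*x*sin(x) - 6*cos(x).
Answer: -6*x*sin(x) - 6*cos(x).


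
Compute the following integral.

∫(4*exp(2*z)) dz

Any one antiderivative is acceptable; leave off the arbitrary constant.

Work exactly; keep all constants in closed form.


Answer: 2*exp(2*z).


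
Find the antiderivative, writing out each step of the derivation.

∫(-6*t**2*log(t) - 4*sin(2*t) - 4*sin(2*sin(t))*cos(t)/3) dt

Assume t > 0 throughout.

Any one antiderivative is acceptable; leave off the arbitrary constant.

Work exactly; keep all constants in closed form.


Step 1. Rewrite: now ∫(-6*t**2*log(t)) dt + ∫(-4*sin(2*sin(t))*cos(t)/3) dt + ∫(-4*sin(2*t)) dt.
Step 2. Evaluate the standard form: now 2*cos(2*t) + ∫(-6*t**2*log(t)) dt + ∫(-4*sin(2*sin(t))*cos(t)/3) dt.
Step 3. Substitute u = sin(t), turning ∫(-4*sin(2*sin(t))*cos(t)/3) dt into ∫(-4*sin(2*u)/3) du: now 2*cos(2*t) + ∫(-6*t**2*log(t)) dt + ∫(-4*sin(2*u)/3) du.
Step 4. Evaluate the standard form: now 2*cos(2*t) + 2*cos(2*u)/3 + ∫(-6*t**2*log(t)) dt.
Step 5. Substitute back u = sin(t): now 2*cos(2*t) + 2*cos(2*sin(t))/3 + ∫(-6*t**2*log(t)) dt.
Step 6. Integrate ∫(-6*t**2*log(t)) dt by parts with u = log(t), dv = (-6*t**2) dt, so v = -2*t**3 [assuming t > 0]: now -2*t**3*log(t) + 2*cos(2*t) + 2*cos(2*sin(t))/3 + ∫(2*t**2) dt.
Step 7. Evaluate the standard form: now -2*t**3*log(t) + 2*t**3/3 + 2*cos(2*t) + 2*cos(2*sin(t))/3.
Answer: -2*t**3*log(t) + 2*t**3/3 + 2*cos(2*t) + 2*cos(2*sin(t))/3.


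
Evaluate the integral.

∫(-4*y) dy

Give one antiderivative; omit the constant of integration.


Answer: -2*y**2.


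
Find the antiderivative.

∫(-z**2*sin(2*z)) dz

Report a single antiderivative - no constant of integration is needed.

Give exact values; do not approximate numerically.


Answer: z**2*cos(2*z)/2 - z*sin(2*z)/2 - cos(2*z)/4.


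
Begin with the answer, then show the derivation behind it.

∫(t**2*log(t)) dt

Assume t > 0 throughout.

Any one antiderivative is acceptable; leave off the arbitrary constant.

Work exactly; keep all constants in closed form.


The answer is t**3*log(t)/3 - t**3/9.
Step 1. Integrate ∫(t**2*log(t)) dt by parts with u = log(t), dv = (t**2) dt, so v = t**3/3 [assuming t > 0]: now t**3*log(t)/3 + ∫(-t**2/3) dt.
Step 2. Evaluate the standard form: now t**3*log(t)/3 - t**3/9.
Answer: t**3*log(t)/3 - t**3/9.


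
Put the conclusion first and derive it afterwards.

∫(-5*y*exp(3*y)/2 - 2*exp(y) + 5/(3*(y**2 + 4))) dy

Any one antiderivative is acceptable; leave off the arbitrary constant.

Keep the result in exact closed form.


The answer is -5*y*exp(3*y)/6 + 5*exp(3*y)/18 - 2*exp(y) + 5*atan(y/2)/6.
Step 1. Rewrite: now ∫(-5*y*exp(3*y)/2) dy + ∫(5/(3*(y**2 + 4))) dy + ∫(-2*exp(y)) dy.
Step 2. Integrate ∫(-5*y*exp(3*y)/2) dy by parts with u = y, dv = (-5*exp(3*y)/2) dy, so v = -5*exp(3*y)/6: now -5*y*exp(3*y)/6 + ∫(5/(3*(y**2 + 4))) dy + ∫(-2*exp(y)) dy + ∫(5*exp(3*y)/6) dy.
Step 3. Evaluate the standard form: now -5*y*exp(3*y)/6 + 5*exp(3*y)/18 + ∫(5/(3*(y**2 + 4))) dy + ∫(-2*exp(y)) dy.
Step 4. Evaluate the standard form: now -5*y*exp(3*y)/6 + 5*exp(3*y)/18 - 2*exp(y) + ∫(5/(3*(y**2 + 4))) dy.
Step 5. Evaluate the standard form: now -5*y*exp(3*y)/6 + 5*exp(3*y)/18 - 2*exp(y) + 5*atan(y/2)/6.
Answer: -5*y*exp(3*y)/6 + 5*exp(3*y)/18 - 2*exp(y) + 5*atan(y/2)/6.


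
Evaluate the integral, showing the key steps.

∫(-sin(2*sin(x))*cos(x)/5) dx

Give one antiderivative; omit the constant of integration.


Step 1. Substitute u = sin(x), turning ∫(-sin(2*sin(x))*cos(x)/5) dx into ∫(-sin(2*u)/5) du: now ∫(-sin(2*u)/5) du.
Step 2. Evaluate the standard form: now cos(2*u)/10.
Step 3. Substitute back u = sin(x): now cos(2*sin(x))/10.
Answer: cos(2*sin(x))/10.


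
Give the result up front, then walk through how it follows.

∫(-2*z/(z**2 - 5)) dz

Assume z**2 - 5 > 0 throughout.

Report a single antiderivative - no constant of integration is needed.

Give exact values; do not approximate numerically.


The answer is -log(z**2 - 5).
Step 1. Substitute u = z**2 - 5, turning ∫(-2*z/(z**2 - 5)) dz into ∫(-1/u) du: now ∫(-1/u) du.
Step 2. Evaluate the standard form [assuming u > 0]: now -log(u).
Step 3. Substitute back u = z**2 - 5: now -log(z**2 - 5).
Answer: -log(z**2 - 5).


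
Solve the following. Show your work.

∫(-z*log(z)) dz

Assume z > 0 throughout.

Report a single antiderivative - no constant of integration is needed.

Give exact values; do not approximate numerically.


Step 1. Integrate ∫(-z*log(z)) dz by parts with u = log(z), dv = (-z) dz, so v = -z**2/2 [assuming z > 0]: now -z**2*log(z)/2 + ∫(z/2) dz.
Step 2. Evaluate the standard form: now -z**2*log(z)/2 + z**2/4.
Answer: -z**2*log(z)/2 + z**2/4.


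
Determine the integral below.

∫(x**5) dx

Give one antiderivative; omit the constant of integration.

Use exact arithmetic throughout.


Answer: x**6/6.


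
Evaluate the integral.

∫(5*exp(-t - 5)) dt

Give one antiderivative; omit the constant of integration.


Answer: -5*exp(-t - 5).


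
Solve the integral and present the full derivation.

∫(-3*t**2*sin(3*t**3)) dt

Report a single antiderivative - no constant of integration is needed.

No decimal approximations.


Step 1. Substitute u = t**3, turning ∫(-3*t**2*sin(3*t**3)) dt into ∫(-sin(3*u)) du: now ∫(-sin(3*u)) du.
Step 2. Evaluate the standard form: now cos(3*u)/3.
Step 3. Substitute back u = t**3: now cos(3*t**3)/3.
Answer: cos(3*t**3)/3.


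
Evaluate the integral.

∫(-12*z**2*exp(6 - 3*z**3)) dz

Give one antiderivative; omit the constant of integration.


Answer: 4*exp(6 - 3*z**3)/3.


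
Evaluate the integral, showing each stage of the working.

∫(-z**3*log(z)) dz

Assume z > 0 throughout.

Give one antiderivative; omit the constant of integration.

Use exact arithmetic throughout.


Step 1. Integrate ∫(-z**3*log(z)) dz by parts with u = log(z), dv = (-z**3) dz, so v = -z**4/4 [assuming z > 0]: now -z**4*log(z)/4 + ∫(z**3/4) dz.
Step 2. Evaluate the standard form: now -z**4*log(z)/4 + z**4/16.
Answer: -z**4*log(z)/4 + z**4/16.


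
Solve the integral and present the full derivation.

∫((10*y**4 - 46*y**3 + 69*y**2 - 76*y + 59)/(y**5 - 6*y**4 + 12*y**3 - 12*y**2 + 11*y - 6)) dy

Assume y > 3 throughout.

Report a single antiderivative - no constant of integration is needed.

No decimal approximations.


Step 1. Decompose ∫((10*y**4 - 46*y**3 + 69*y**2 - 76*y + 59)/(y**5 - 6*y**4 + 12*y**3 - 12*y**2 + 11*y - 6)) dy by partial fractions, (10*y**4 - 46*y**3 + 69*y**2 - 76*y + 59)/(y**5 - 6*y**4 + 12*y**3 - 12*y**2 + 11*y - 6) = -3/(y**2 + 1) + 4/(y - 1) + 5/(y - 2) + 1/(y - 3): now ∫(1/(y - 3)) dy + ∫(5/(y - 2)) dy + ∫(4/(y - 1)) dy + ∫(-3/(y**2 + 1)) dy.
Step 2. Evaluate the standard form [assuming y > 3]: now log(y - 3) + ∫(5/(y - 2)) dy + ∫(4/(y - 1)) dy + ∫(-3/(y**2 + 1)) dy.
Step 3. Evaluate the standard form [assuming y > 1]: now log(y - 3) + 4*log(y - 1) + ∫(5/(y - 2)) dy + ∫(-3/(y**2 + 1)) dy.
Step 4. Evaluate the standard form [assuming y > 2]: now log(y - 3) + 5*log(y - 2) + 4*log(y - 1) + ∫(-3/(y**2 + 1)) dy.
Step 5. Evaluate the standard form: now log(y - 3) + 5*log(y - 2) + 4*log(y - 1) - 3*atan(y).
Answer: log(y - 3) + 5*log(y - 2) + 4*log(y - 1) - 3*atan(y).


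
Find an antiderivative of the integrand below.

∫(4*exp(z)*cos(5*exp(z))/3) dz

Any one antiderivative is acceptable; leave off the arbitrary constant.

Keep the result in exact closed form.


Answer: 4*sin(5*exp(z))/15.


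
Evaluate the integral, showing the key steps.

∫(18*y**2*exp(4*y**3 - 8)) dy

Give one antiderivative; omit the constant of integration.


Step 1. Substitute u = y**3 - 2, turning ∫(18*y**2*exp(4*y**3 - 8)) dy into ∫(6*exp(4*u)) du: now ∫(6*exp(4*u)) du.
Step 2. Evaluate the standard form: now 3*exp(4*u)/2.
Step 3. Substitute back u = y**3 - 2: now 3*exp(4*y**3 - 8)/2.
Answer: 3*exp(4*y**3 - 8)/2.


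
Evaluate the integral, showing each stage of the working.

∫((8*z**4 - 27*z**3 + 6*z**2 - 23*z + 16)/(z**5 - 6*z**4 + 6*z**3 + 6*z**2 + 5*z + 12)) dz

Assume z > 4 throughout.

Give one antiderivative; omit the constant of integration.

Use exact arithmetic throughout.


Step 1. Decompose ∫((8*z**4 - 27*z**3 + 6*z**2 - 23*z + 16)/(z**5 - 6*z**4 + 6*z**3 + 6*z**2 + 5*z + 12)) dz by partial fractions, (8*z**4 - 27*z**3 + 6*z**2 - 23*z + 16)/(z**5 - 6*z**4 + 6*z**3 + 6*z**2 + 5*z + 12) = 1/(z**2 + 1) + 2/(z + 1) + 2/(z - 3) + 4/(z - 4): now ∫(4/(z - 4)) dz + ∫(2/(z - 3)) dz + ∫(2/(z + 1)) dz + ∫(1/(z**2 + 1)) dz.
Step 2. Evaluate the standard form [assuming z > 4]: now 4*log(z - 4) + ∫(2/(z - 3)) dz + ∫(2/(z + 1)) dz + ∫(1/(z**2 + 1)) dz.
Step 3. Evaluate the standard form [assuming z > -1]: now 4*log(z - 4) + 2*log(z + 1) + ∫(2/(z - 3)) dz + ∫(1/(z**2 + 1)) dz.
Step 4. Evaluate the standard form [assuming z > 3]: now 4*log(z - 4) + 2*log(z - 3) + 2*log(z + 1) + ∫(1/(z**2 + 1)) dz.
Step 5. Evaluate the standard form: now 4*log(z - 4) + 2*log(z - 3) + 2*log(z + 1) + atan(z).
Answer: 4*log(z - 4) + 2*log(z - 3) + 2*log(z + 1) + atan(z).


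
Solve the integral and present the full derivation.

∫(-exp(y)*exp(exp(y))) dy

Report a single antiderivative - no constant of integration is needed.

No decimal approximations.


Step 1. Substitute u = exp(y), turning ∫(-exp(y)*exp(exp(y))) dy into ∫(-exp(u)) du: now ∫(-exp(u)) du.
Step 2. Evaluate the standard form: now -exp(u).
Step 3. Substitute back u = exp(y): now -exp(exp(y)).
Answer: -exp(exp(y)).


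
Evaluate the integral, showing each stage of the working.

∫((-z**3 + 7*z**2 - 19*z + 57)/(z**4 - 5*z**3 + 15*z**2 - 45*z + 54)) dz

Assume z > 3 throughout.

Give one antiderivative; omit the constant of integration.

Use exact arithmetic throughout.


Step 1. Decompose ∫((-z**3 + 7*z**2 - 19*z + 57)/(z**4 - 5*z**3 + 15*z**2 - 45*z + 54)) dz by partial fractions, (-z**3 + 7*z**2 - 19*z + 57)/(z**4 - 5*z**3 + 15*z**2 - 45*z + 54) = 2/(z**2 + 9) - 3/(z - 2) + 2/(z - 3): now ∫(2/(z - 3)) dz + ∫(-3/(z - 2)) dz + ∫(2/(z**2 + 9)) dz.
Step 2. Evaluate the standard form [assuming z > 3]: now 2*log(z - 3) + ∫(-3/(z - 2)) dz + ∫(2/(z**2 + 9)) dz.
Step 3. Evaluate the standard form [assuming z > 2]: now 2*log(z - 3) - 3*log(z - 2) + ∫(2/(z**2 + 9)) dz.
Step 4. Evaluate the standard form: now 2*log(z - 3) - 3*log(z - 2) + 2*atan(z/3)/3.
Answer: 2*log(z - 3) - 3*log(z - 2) + 2*atan(z/3)/3.


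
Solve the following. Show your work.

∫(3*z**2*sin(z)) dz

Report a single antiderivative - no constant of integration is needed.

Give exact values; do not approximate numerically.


Step 1. Integrate ∫(3*z**2*sin(z)) dz by parts with u = z**2, dv = (3*sin(z)) dz, so v = -3*cos(z): now -3*z**2*cos(z) + ∫(6*z*cos(z)) dz.
Step 2. Integrate ∫(6*z*cos(z)) dz by parts with u = z, dv = (6*cos(z)) dz, so v = 6*sin(z): now -3*z**2*cos(z) + 6*z*sin(z) + ∫(-6*sin(z)) dz.
Step 3. Evaluate the standard form: now -3*z**2*cos(z) + 6*z*sin(z) + 6*cos(z).
Answer: -3*z**2*cos(z) + 6*z*sin(z) + 6*cos(z).


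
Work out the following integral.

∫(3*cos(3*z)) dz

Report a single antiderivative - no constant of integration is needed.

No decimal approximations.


Answer: sin(3*z).


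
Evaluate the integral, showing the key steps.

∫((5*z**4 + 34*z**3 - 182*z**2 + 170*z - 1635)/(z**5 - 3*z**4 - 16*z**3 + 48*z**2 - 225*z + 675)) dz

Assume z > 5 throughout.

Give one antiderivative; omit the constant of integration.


Step 1. Decompose ∫((5*z**4 + 34*z**3 - 182*z**2 + 170*z - 1635)/(z**5 - 3*z**4 - 16*z**3 + 48*z**2 - 225*z + 675)) dz by partial fractions, (5*z**4 + 34*z**3 - 182*z**2 + 170*z - 1635)/(z**5 - 3*z**4 - 16*z**3 + 48*z**2 - 225*z + 675) = 4/(z**2 + 9) - 3/(z + 5) + 5/(z - 3) + 3/(z - 5): now ∫(3/(z - 5)) dz + ∫(5/(z - 3)) dz + ∫(-3/(z + 5)) dz + ∫(4/(z**2 + 9)) dz.
Step 2. Evaluate the standard form [assuming z > 5]: now 3*log(z - 5) + ∫(5/(z - 3)) dz + ∫(-3/(z + 5)) dz + ∫(4/(z**2 + 9)) dz.
Step 3. Evaluate the standard form [assuming z > 3]: now 3*log(z - 5) + 5*log(z - 3) + ∫(-3/(z + 5)) dz + ∫(4/(z**2 + 9)) dz.
Step 4. Evaluate the standard form [assuming z > -5]: now 3*log(z - 5) + 5*log(z - 3) - 3*log(z + 5) + ∫(4/(z**2 + 9)) dz.
Step 5. Evaluate the standard form: now 3*log(z - 5) + 5*log(z - 3) - 3*log(z + 5) + 4*atan(z/3)/3.
Answer: 3*log(z - 5) + 5*log(z - 3) - 3*log(z + 5) + 4*atan(z/3)/3.


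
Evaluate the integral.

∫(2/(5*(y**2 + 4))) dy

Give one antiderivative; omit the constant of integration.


Answer: atan(y/2)/5.


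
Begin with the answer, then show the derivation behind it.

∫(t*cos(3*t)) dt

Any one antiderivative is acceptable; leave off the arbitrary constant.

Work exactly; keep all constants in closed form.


The answer is t*sin(3*t)/3 + cos(3*t)/9.
Step 1. Integrate ∫(t*cos(3*t)) dt by parts with u = t, dv = (cos(3*t)) dt, so v = sin(3*t)/3: now t*sin(3*t)/3 + ∫(-sin(3*t)/3) dt.
Step 2. Evaluate the standard form: now t*sin(3*t)/3 + cos(3*t)/9.
Answer: t*sin(3*t)/3 + cos(3*t)/9.


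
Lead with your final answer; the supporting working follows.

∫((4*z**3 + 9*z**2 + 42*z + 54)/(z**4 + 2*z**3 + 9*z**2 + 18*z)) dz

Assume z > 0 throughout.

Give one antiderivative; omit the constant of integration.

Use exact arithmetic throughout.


The answer is 3*log(z) + log(z + 2) + atan(z/3).
Step 1. Decompose ∫((4*z**3 + 9*z**2 + 42*z + 54)/(z**4 + 2*z**3 + 9*z**2 + 18*z)) dz by partial fractions, (4*z**3 + 9*z**2 + 42*z + 54)/(z**4 + 2*z**3 + 9*z**2 + 18*z) = 3/(z**2 + 9) + 1/(z + 2) + 3/z: now ∫(3/z) dz + ∫(1/(z + 2)) dz + ∫(3/(z**2 + 9)) dz.
Step 2. Evaluate the standard form [assuming z > 0]: now 3*log(z) + ∫(1/(z + 2)) dz + ∫(3/(z**2 + 9)) dz.
Step 3. Evaluate the standard form [assuming z > -2]: now 3*log(z) + log(z + 2) + ∫(3/(z**2 + 9)) dz.
Step 4. Evaluate the standard form: now 3*log(z) + log(z + 2) + atan(z/3).
Answer: 3*log(z) + log(z + 2) + atan(z/3).


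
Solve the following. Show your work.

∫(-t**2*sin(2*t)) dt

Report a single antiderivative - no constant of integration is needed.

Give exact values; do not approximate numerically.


Step 1. Integrate ∫(-t**2*sin(2*t)) dt by parts with u = t**2, dv = (-sin(2*t)) dt, so v = cos(2*t)/2: now t**2*cos(2*t)/2 + ∫(-t*cos(2*t)) dt.
Step 2. Integrate ∫(-t*cos(2*t)) dt by parts with u = t, dv = (-cos(2*t)) dt, so v = -sin(2*t)/2: now t**2*cos(2*t)/2 - t*sin(2*t)/2 + ∫(sin(2*t)/2) dt.
Step 3. Evaluate the standard form: now t**2*cos(2*t)/2 - t*sin(2*t)/2 - cos(2*t)/4.
Answer: t**2*cos(2*t)/2 - t*sin(2*t)/2 - cos(2*t)/4.


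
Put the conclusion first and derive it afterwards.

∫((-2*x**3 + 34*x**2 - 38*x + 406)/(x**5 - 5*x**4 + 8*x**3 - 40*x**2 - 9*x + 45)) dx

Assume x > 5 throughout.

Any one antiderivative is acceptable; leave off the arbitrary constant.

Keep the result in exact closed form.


The answer is log(x - 5) - 5*log(x - 1) + 4*log(x + 1) + 2*atan(x/3)/3.
Step 1. Decompose ∫((-2*x**3 + 34*x**2 - 38*x + 406)/(x**5 - 5*x**4 + 8*x**3 - 40*x**2 - 9*x + 45)) dx by partial fractions, (-2*x**3 + 34*x**2 - 38*x + 406)/(x**5 - 5*x**4 + 8*x**3 - 40*x**2 - 9*x + 45) = 2/(x**2 + 9) + 4/(x + 1) - 5/(x - 1) + 1/(x - 5): now ∫(1/(x - 5)) dx + ∫(-5/(x - 1)) dx + ∫(4/(x + 1)) dx + ∫(2/(x**2 + 9)) dx.
Step 2. Evaluate the standard form [assuming x > 5]: now log(x - 5) + ∫(-5/(x - 1)) dx + ∫(4/(x + 1)) dx + ∫(2/(x**2 + 9)) dx.
Step 3. Evaluate the standard form [assuming x > 1]: now log(x - 5) - 5*log(x - 1) + ∫(4/(x + 1)) dx + ∫(2/(x**2 + 9)) dx.
Step 4. Evaluate the standard form [assuming x > -1]: now log(x - 5) - 5*log(x - 1) + 4*log(x + 1) + ∫(2/(x**2 + 9)) dx.
Step 5. Evaluate the standard form: now log(x - 5) - 5*log(x - 1) + 4*log(x + 1) + 2*atan(x/3)/3.
Answer: log(x - 5) - 5*log(x - 1) + 4*log(x + 1) + 2*atan(x/3)/3.


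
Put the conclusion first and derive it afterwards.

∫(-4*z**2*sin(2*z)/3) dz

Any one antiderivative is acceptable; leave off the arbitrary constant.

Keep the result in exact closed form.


The answer is 2*z**2*cos(2*z)/3 - 2*z*sin(2*z)/3 - cos(2*z)/3.
Step 1. Integrate ∫(-4*z**2*sin(2*z)/3) dz by parts with u = z**2, dv = (-4*sin(2*z)/3) dz, so v = 2*cos(2*z)/3: now 2*z**2*cos(2*z)/3 + ∫(-4*z*cos(2*z)/3) dz.
Step 2. Integrate ∫(-4*z*cos(2*z)/3) dz by parts with u = z, dv = (-4*cos(2*z)/3) dz, so v = -2*sin(2*z)/3: now 2*z**2*cos(2*z)/3 - 2*z*sin(2*z)/3 + ∫(2*sin(2*z)/3) dz.
Step 3. Evaluate the standard form: now 2*z**2*cos(2*z)/3 - 2*z*sin(2*z)/3 - cos(2*z)/3.
Answer: 2*z**2*cos(2*z)/3 - 2*z*sin(2*z)/3 - cos(2*z)/3.


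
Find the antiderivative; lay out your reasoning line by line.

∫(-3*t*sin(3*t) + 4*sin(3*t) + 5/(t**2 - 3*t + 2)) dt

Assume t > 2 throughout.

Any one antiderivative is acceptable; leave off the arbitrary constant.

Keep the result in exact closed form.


Step 1. Rewrite: now ∫(-3*t*sin(3*t)) dt + ∫(5/(t**2 - 3*t + 2)) dt + ∫(4*sin(3*t)) dt.
Step 2. Decompose ∫(5/(t**2 - 3*t + 2)) dt by partial fractions, 5/(t**2 - 3*t + 2) = -5/(t - 1) + 5/(t - 2): now ∫(-3*t*sin(3*t)) dt + ∫(5/(t - 2)) dt + ∫(-5/(t - 1)) dt + ∫(4*sin(3*t)) dt.
Step 3. Evaluate the standard form [assuming t > 2]: now 5*log(t - 2) + ∫(-3*t*sin(3*t)) dt + ∫(-5/(t - 1)) dt + ∫(4*sin(3*t)) dt.
Step 4. Evaluate the standard form [assuming t > 1]: now 5*log(t - 2) - 5*log(t - 1) + ∫(-3*t*sin(3*t)) dt + ∫(4*sin(3*t)) dt.
Step 5. Integrate ∫(-3*t*sin(3*t)) dt by parts with u = t, dv = (-3*sin(3*t)) dt, so v = cos(3*t): now t*cos(3*t) + 5*log(t - 2) - 5*log(t - 1) + ∫(4*sin(3*t)) dt + ∫(-cos(3*t)) dt.
Step 6. Evaluate the standard form: now t*cos(3*t) + 5*log(t - 2) - 5*log(t - 1) - sin(3*t)/3 + ∫(4*sin(3*t)) dt.
Step 7. Evaluate the standard form: now t*cos(3*t) + 5*log(t - 2) - 5*log(t - 1) - sin(3*t)/3 - 4*cos(3*t)/3.
Answer: t*cos(3*t) + 5*log(t - 2) - 5*log(t - 1) - sin(3*t)/3 - 4*cos(3*t)/3.


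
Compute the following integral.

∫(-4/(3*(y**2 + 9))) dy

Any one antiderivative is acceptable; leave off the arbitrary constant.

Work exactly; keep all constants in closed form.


Answer: -4*atan(y/3)/9.


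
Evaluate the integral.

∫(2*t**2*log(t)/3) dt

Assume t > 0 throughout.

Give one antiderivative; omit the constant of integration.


Answer: 2*t**3*log(t)/9 - 2*t**3/27.


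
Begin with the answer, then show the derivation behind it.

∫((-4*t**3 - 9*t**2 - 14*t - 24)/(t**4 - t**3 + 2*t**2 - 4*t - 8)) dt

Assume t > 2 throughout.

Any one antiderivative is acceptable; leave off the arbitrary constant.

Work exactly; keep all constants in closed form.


The answer is -5*log(t - 2) + log(t + 1) - atan(t/2).
Step 1. Decompose ∫((-4*t**3 - 9*t**2 - 14*t - 24)/(t**4 - t**3 + 2*t**2 - 4*t - 8)) dt by partial fractions, (-4*t**3 - 9*t**2 - 14*t - 24)/(t**4 - t**3 + 2*t**2 - 4*t - 8) = -2/(t**2 + 4) + 1/(t + 1) - 5/(t - 2): now ∫(-5/(t - 2)) dt + ∫(1/(t + 1)) dt + ∫(-2/(t**2 + 4)) dt.
Step 2. Evaluate the standard form [assuming t > 2]: now -5*log(t - 2) + ∫(1/(t + 1)) dt + ∫(-2/(t**2 + 4)) dt.
Step 3. Evaluate the standard form [assuming t > -1]: now -5*log(t - 2) + log(t + 1) + ∫(-2/(t**2 + 4)) dt.
Step 4. Evaluate the standard form: now -5*log(t - 2) + log(t + 1) - atan(t/2).
Answer: -5*log(t - 2) + log(t + 1) - atan(t/2).


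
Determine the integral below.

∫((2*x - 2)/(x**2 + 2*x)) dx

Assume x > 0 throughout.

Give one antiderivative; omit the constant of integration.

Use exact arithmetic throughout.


Answer: -log(x) + 3*log(x + 2).


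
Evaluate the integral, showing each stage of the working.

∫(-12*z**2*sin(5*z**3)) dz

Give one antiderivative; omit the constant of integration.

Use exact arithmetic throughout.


Step 1. Substitute u = z**3, turning ∫(-12*z**2*sin(5*z**3)) dz into ∫(-4*sin(5*u)) du: now ∫(-4*sin(5*u)) du.
Step 2. Evaluate the standard form: now 4*cos(5*u)/5.
Step 3. Substitute back u = z**3: now 4*cos(5*z**3)/5.
Answer: 4*cos(5*z**3)/5.


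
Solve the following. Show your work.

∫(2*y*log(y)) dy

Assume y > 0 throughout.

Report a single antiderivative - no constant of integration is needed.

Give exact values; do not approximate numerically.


Step 1. Integrate ∫(2*y*log(y)) dy by parts with u = log(y), dv = (2*y) dy, so v = y**2 [assuming y > 0]: now y**2*log(y) + ∫(-y) dy.
Step 2. Evaluate the standard form: now y**2*log(y) - y**2/2.
Answer: y**2*log(y) - y**2/2.


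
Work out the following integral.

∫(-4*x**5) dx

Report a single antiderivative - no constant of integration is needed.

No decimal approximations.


Answer: -2*x**6/3.


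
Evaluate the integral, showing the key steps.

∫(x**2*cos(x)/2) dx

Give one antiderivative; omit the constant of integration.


Step 1. Integrate ∫(x**2*cos(x)/2) dx by parts with u = x**2, dv = (cos(x)/2) dx, so v = sin(x)/2: now x**2*sin(x)/2 + ∫(-x*sin(x)) dx.
Step 2. Integrate ∫(-x*sin(x)) dx by parts with u = x, dv = (-sin(x)) dx, so v = cos(x): now x**2*sin(x)/2 + x*cos(x) + ∫(-cos(x)) dx.
Step 3. Evaluate the standard form: now x**2*sin(x)/2 + x*cos(x) - sin(x).
Answer: x**2*sin(x)/2 + x*cos(x) - sin(x).


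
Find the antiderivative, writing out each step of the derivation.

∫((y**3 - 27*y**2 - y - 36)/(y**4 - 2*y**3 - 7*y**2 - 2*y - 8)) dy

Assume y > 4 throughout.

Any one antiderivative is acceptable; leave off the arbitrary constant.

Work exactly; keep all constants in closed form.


Step 1. Decompose ∫((y**3 - 27*y**2 - y - 36)/(y**4 - 2*y**3 - 7*y**2 - 2*y - 8)) dy by partial fractions, (y**3 - 27*y**2 - y - 36)/(y**4 - 2*y**3 - 7*y**2 - 2*y - 8) = 1/(y**2 + 1) + 5/(y + 2) - 4/(y - 4): now ∫(-4/(y - 4)) dy + ∫(5/(y + 2)) dy + ∫(1/(y**2 + 1)) dy.
Step 2. Evaluate the standard form [assuming y > 4]: now -4*log(y - 4) + ∫(5/(y + 2)) dy + ∫(1/(y**2 + 1)) dy.
Step 3. Evaluate the standard form [assuming y > -2]: now -4*log(y - 4) + 5*log(y + 2) + ∫(1/(y**2 + 1)) dy.
Step 4. Evaluate the standard form: now -4*log(y - 4) + 5*log(y + 2) + atan(y).
Answer: -4*log(y - 4) + 5*log(y + 2) + atan(y).


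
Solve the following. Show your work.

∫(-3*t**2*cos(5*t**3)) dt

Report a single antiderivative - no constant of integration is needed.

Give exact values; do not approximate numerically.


Step 1. Substitute u = t**3, turning ∫(-3*t**2*cos(5*t**3)) dt into ∫(-cos(5*u)) du: now ∫(-cos(5*u)) du.
Step 2. Evaluate the standard form: now -sin(5*u)/5.
Step 3. Substitute back u = t**3: now -sin(5*t**3)/5.
Answer: -sin(5*t**3)/5.


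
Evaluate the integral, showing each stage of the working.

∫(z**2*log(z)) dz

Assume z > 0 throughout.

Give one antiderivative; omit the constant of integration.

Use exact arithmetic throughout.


Step 1. Integrate ∫(z**2*log(z)) dz by parts with u = log(z), dv = (z**2) dz, so v = z**3/3 [assuming z > 0]: now z**3*log(z)/3 + ∫(-z**2/3) dz.
Step 2. Evaluate the standard form: now z**3*log(z)/3 - z**3/9.
Answer: z**3*log(z)/3 - z**3/9.
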